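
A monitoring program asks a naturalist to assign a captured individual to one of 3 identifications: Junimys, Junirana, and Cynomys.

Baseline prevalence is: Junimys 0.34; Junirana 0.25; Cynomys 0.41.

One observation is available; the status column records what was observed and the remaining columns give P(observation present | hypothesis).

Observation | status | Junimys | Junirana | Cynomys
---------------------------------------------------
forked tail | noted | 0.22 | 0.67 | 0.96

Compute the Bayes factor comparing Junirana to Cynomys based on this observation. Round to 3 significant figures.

0.698

Likelihood of this observation under each hypothesis:
  Junirana: 0.67
  Cynomys: 0.96
Bayes factor = 0.67 / 0.96 ≈ 0.698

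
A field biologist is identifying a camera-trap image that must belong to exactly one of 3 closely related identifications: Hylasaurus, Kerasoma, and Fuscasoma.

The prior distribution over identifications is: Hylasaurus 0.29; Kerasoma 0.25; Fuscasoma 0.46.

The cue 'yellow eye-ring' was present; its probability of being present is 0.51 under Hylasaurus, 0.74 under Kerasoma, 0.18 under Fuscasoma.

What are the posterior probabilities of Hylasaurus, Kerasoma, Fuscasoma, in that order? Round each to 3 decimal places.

For each hypothesis, the unnormalized posterior weight is prior × likelihood:
  Hylasaurus: 0.29 × 0.51 = 0.1479
  Kerasoma: 0.25 × 0.74 = 0.185
  Fuscasoma: 0.46 × 0.18 = 0.0828
Marginal likelihood of the evidence = 0.4157.
P(Hylasaurus | evidence) = 0.1479 / 0.4157 ≈ 0.356
P(Kerasoma | evidence) = 0.185 / 0.4157 ≈ 0.445
P(Fuscasoma | evidence) = 0.0828 / 0.4157 ≈ 0.199

0.356, 0.445, 0.199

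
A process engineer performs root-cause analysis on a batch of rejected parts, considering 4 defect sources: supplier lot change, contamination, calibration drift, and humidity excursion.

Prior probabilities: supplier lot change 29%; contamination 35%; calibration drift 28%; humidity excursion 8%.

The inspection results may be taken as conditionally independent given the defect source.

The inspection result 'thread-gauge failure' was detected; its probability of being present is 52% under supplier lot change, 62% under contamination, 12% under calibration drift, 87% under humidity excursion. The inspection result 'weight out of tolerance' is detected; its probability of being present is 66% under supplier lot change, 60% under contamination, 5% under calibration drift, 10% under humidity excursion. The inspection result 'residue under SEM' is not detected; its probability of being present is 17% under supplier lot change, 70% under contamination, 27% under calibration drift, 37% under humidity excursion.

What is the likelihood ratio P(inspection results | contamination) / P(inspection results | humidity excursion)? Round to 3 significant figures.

2.04

The Bayes factor is the ratio of the joint likelihoods of the inspection result pattern under the two hypotheses (using 1 − P(present | H) for each absent inspection result).
  contamination: 0.62 × 0.60 × (1 − 0.70) = 0.1116
  humidity excursion: 0.87 × 0.10 × (1 − 0.37) = 0.05481
Bayes factor = 0.1116 / 0.05481 ≈ 2.04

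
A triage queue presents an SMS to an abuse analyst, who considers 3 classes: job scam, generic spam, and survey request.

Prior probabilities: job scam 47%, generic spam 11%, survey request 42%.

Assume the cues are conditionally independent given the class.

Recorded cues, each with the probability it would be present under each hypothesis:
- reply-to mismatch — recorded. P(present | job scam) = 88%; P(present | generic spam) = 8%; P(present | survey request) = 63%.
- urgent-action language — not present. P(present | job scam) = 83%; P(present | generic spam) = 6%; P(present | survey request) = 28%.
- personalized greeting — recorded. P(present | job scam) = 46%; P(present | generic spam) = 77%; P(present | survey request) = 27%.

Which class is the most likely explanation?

survey request

By Bayes' rule with conditional independence, the unnormalized weight for each hypothesis is prior × ∏ likelihoods (using 1 − P(present | H) for each absent cue):
  job scam: 0.47 × 0.88 × (1 − 0.83) × 0.46 = 0.032344
  generic spam: 0.11 × 0.08 × (1 − 0.06) × 0.77 = 0.0063694
  survey request: 0.42 × 0.63 × (1 − 0.28) × 0.27 = 0.051438
Marginal likelihood of the evidence = 0.090151.
P(job scam | evidence) ≈ 0.032344 / 0.090151 ≈ 0.359
P(generic spam | evidence) ≈ 0.0063694 / 0.090151 ≈ 0.071
P(survey request | evidence) ≈ 0.051438 / 0.090151 ≈ 0.571
The largest is 0.571, so survey request is most probable.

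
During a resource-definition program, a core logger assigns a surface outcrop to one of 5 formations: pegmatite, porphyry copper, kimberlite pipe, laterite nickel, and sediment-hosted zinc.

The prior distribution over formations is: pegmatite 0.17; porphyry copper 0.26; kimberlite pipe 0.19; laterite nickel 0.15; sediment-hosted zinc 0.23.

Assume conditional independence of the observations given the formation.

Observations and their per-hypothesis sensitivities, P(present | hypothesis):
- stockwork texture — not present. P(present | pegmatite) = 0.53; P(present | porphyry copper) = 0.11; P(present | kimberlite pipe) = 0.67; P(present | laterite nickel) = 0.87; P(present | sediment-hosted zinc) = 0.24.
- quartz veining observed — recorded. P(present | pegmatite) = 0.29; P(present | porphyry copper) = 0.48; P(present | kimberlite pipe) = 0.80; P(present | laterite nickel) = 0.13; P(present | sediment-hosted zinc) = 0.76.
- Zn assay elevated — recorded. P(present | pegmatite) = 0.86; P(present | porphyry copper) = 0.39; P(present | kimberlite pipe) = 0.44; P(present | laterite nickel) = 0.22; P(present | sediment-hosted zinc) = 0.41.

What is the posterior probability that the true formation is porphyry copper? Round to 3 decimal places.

For each hypothesis, the unnormalized posterior weight is prior × product of the observation likelihoods (using 1 − P(present | H) for each absent observation):
  pegmatite: 0.17 × (1 − 0.53) × 0.29 × 0.86 = 0.019927
  porphyry copper: 0.26 × (1 − 0.11) × 0.48 × 0.39 = 0.043318
  kimberlite pipe: 0.19 × (1 − 0.67) × 0.80 × 0.44 = 0.02207
  laterite nickel: 0.15 × (1 − 0.87) × 0.13 × 0.22 = 0.0005577
  sediment-hosted zinc: 0.23 × (1 − 0.24) × 0.76 × 0.41 = 0.054468
The unnormalized weights sum to 0.14034.
P(porphyry copper | evidence) = 0.043318 / 0.14034 ≈ 0.309.

0.309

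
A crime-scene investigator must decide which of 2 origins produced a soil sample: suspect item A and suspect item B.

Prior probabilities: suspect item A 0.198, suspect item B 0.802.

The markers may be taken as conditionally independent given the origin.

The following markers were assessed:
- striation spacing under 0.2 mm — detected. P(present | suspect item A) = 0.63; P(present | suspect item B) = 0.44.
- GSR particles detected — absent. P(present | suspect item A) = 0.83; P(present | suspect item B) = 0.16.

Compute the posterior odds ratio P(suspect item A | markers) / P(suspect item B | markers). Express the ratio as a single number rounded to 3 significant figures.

0.0715

Posterior odds equal prior odds times the likelihood ratio; only the two competing hypotheses matter (using 1 − P(present | H) for each absent marker).
  suspect item A: 0.198 × 0.63 × (1 − 0.83) = 0.021206
  suspect item B: 0.802 × 0.44 × (1 − 0.16) = 0.29642
Odds(suspect item A : suspect item B) = 0.021206 / 0.29642 ≈ 0.0715.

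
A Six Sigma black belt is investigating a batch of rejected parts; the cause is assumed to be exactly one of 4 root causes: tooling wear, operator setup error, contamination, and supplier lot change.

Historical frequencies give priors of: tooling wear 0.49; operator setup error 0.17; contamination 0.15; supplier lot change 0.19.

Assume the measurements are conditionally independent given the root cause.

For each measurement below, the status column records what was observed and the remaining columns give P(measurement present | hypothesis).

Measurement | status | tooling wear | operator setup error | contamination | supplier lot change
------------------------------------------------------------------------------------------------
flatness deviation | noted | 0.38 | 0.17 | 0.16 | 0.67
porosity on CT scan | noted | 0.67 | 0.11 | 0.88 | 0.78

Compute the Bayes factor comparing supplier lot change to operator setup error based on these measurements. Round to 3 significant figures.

The Bayes factor is the ratio of the joint likelihoods of the measurement pattern under the two hypotheses.
  supplier lot change: 0.67 × 0.78 = 0.5226
  operator setup error: 0.17 × 0.11 = 0.0187
Bayes factor = 0.5226 / 0.0187 ≈ 27.9

27.9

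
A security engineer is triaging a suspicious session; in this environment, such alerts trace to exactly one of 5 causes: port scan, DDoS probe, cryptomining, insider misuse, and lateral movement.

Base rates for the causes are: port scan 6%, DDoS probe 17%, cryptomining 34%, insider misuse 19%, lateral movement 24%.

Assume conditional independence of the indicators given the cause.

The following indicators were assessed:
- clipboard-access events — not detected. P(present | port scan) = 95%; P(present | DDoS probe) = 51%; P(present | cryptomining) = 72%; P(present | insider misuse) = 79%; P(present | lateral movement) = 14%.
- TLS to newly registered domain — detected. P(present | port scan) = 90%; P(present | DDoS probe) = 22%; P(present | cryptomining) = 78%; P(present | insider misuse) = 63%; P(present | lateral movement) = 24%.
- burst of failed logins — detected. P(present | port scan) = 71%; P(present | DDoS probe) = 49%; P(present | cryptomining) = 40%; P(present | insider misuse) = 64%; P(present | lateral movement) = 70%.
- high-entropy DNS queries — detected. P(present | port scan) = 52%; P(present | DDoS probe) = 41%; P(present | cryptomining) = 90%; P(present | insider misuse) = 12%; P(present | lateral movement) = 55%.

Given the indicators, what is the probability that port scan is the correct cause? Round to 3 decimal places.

0.019

For each hypothesis, the unnormalized posterior weight is prior × product of the indicator likelihoods (using 1 − P(present | H) for each absent indicator):
  port scan: 0.06 × (1 − 0.95) × 0.90 × 0.71 × 0.52 = 0.00099684
  DDoS probe: 0.17 × (1 − 0.51) × 0.22 × 0.49 × 0.41 = 0.0036817
  cryptomining: 0.34 × (1 − 0.72) × 0.78 × 0.40 × 0.90 = 0.026732
  insider misuse: 0.19 × (1 − 0.79) × 0.63 × 0.64 × 0.12 = 0.0019305
  lateral movement: 0.24 × (1 − 0.14) × 0.24 × 0.70 × 0.55 = 0.019071
Marginal likelihood of the evidence = 0.052413.
P(port scan | evidence) = 0.00099684 / 0.052413 ≈ 0.019.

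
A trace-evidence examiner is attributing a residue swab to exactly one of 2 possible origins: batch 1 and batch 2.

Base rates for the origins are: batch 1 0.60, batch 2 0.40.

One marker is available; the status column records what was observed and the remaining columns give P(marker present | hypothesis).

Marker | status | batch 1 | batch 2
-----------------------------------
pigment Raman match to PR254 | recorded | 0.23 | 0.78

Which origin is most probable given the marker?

By Bayes' rule, the unnormalized weight for each hypothesis is prior × likelihood:
  batch 1: 0.60 × 0.23 = 0.138
  batch 2: 0.40 × 0.78 = 0.312
Marginal likelihood of the evidence = 0.45.
P(batch 1 | evidence) ≈ 0.138 / 0.45 ≈ 0.307
P(batch 2 | evidence) ≈ 0.312 / 0.45 ≈ 0.693
The largest is 0.693, so batch 2 is most probable.

batch 2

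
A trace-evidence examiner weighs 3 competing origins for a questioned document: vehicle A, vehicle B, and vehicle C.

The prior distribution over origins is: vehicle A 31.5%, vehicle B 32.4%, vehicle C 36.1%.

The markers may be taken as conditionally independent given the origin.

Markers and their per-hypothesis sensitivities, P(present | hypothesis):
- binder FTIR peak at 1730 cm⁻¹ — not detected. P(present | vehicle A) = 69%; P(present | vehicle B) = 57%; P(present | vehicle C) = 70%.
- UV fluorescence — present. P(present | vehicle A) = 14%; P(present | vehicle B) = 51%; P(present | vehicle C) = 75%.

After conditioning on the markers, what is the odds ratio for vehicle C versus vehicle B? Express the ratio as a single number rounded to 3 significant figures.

1.14

The normalizing constant cancels in an odds ratio, so compute prior × likelihood for the two hypotheses only (using 1 − P(present | H) for each absent marker):
  vehicle C: 0.361 × (1 − 0.70) × 0.75 = 0.081225
  vehicle B: 0.324 × (1 − 0.57) × 0.51 = 0.071053
Odds(vehicle C : vehicle B) = 0.081225 / 0.071053 ≈ 1.14.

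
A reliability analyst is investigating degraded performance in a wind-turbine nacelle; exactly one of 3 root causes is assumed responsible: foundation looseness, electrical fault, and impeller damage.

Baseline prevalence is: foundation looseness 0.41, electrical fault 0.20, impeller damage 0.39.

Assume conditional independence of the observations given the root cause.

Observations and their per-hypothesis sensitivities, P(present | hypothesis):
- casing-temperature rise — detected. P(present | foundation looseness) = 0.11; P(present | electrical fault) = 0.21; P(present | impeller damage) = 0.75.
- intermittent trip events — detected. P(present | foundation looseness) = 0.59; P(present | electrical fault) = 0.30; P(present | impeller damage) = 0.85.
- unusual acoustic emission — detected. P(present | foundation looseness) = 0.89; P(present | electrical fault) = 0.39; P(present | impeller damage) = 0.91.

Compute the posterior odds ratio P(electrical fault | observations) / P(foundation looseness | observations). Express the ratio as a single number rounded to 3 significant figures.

0.207

Posterior odds equal prior odds times the likelihood ratio; only the two competing hypotheses matter.
  electrical fault: 0.20 × 0.21 × 0.30 × 0.39 = 0.004914
  foundation looseness: 0.41 × 0.11 × 0.59 × 0.89 = 0.023682
Odds(electrical fault : foundation looseness) = 0.004914 / 0.023682 ≈ 0.207.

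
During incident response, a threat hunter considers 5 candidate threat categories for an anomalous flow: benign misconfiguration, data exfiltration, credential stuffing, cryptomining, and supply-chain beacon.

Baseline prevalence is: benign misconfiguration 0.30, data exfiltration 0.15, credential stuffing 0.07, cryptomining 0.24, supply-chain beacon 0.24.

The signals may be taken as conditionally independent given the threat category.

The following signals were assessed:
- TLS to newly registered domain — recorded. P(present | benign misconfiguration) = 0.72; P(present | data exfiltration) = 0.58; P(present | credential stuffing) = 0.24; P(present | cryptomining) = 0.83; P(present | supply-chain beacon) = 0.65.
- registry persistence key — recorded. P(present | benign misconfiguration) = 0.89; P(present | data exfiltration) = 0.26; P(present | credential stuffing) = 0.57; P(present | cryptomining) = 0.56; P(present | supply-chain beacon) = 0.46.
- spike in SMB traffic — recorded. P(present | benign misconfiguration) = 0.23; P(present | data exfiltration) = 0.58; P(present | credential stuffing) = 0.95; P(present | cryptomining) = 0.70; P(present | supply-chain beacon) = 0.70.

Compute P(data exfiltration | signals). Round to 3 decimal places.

0.067

By Bayes' rule with conditional independence, the unnormalized weight for each hypothesis is prior × ∏ likelihoods:
  benign misconfiguration: 0.30 × 0.72 × 0.89 × 0.23 = 0.044215
  data exfiltration: 0.15 × 0.58 × 0.26 × 0.58 = 0.01312
  credential stuffing: 0.07 × 0.24 × 0.57 × 0.95 = 0.0090972
  cryptomining: 0.24 × 0.83 × 0.56 × 0.70 = 0.078086
  supply-chain beacon: 0.24 × 0.65 × 0.46 × 0.70 = 0.050232
The unnormalized weights sum to 0.19475.
P(data exfiltration | evidence) = 0.01312 / 0.19475 ≈ 0.067.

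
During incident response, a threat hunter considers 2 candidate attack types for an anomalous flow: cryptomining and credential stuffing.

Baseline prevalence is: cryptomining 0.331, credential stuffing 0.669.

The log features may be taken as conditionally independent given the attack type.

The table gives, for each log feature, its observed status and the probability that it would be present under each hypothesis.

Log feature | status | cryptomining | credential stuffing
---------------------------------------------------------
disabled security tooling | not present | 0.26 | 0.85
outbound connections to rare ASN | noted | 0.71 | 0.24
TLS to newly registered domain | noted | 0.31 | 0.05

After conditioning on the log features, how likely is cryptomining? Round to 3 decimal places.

Multiply each prior by the joint likelihood of the log feature pattern (using 1 − P(present | H) for each absent log feature):
  cryptomining: 0.331 × (1 − 0.26) × 0.71 × 0.31 = 0.053911
  credential stuffing: 0.669 × (1 − 0.85) × 0.24 × 0.05 = 0.0012042
The unnormalized weights sum to 0.055115.
P(cryptomining | evidence) = 0.053911 / 0.055115 ≈ 0.978.

0.978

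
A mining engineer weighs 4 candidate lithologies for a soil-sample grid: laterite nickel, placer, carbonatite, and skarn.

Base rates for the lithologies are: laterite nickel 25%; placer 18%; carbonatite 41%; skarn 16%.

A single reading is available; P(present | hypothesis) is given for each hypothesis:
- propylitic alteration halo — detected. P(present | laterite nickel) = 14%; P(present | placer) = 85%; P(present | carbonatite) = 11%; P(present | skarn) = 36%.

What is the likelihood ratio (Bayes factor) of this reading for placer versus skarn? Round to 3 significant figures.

2.36

The Bayes factor is the ratio of the two likelihoods.
  placer: 0.85
  skarn: 0.36
Bayes factor = 0.85 / 0.36 ≈ 2.36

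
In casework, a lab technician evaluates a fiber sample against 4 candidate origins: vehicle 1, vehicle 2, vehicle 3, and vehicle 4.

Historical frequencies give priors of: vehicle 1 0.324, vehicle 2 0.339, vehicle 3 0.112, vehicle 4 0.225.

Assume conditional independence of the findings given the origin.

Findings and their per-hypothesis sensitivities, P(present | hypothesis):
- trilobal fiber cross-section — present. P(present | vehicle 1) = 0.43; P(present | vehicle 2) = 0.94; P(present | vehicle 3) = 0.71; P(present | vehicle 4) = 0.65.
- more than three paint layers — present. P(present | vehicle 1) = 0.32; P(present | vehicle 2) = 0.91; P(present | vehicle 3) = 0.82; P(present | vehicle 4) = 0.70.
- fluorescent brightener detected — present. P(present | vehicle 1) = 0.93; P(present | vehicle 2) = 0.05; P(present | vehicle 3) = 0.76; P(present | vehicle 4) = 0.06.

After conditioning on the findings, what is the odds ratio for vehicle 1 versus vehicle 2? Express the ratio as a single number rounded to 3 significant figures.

Unnormalized posterior weight (prior times the finding likelihoods) for each of the two hypotheses:
  vehicle 1: 0.324 × 0.43 × 0.32 × 0.93 = 0.041462
  vehicle 2: 0.339 × 0.94 × 0.91 × 0.05 = 0.014499
Posterior odds = 0.041462 / 0.014499 ≈ 2.86.

2.86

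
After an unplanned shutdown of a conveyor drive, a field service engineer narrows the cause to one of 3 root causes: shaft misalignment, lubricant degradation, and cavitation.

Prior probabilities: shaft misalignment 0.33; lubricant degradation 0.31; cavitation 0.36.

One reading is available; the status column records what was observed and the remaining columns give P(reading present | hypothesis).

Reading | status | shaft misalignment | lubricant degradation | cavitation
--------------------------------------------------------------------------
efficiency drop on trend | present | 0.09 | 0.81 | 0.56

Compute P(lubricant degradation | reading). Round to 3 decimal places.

0.521

Multiply each prior by the likelihood of the reading:
  shaft misalignment: 0.33 × 0.09 = 0.0297
  lubricant degradation: 0.31 × 0.81 = 0.2511
  cavitation: 0.36 × 0.56 = 0.2016
Normalizing constant Z = 0.0297 + 0.2511 + 0.2016 = 0.4824.
P(lubricant degradation | evidence) = 0.2511 / 0.4824 ≈ 0.521.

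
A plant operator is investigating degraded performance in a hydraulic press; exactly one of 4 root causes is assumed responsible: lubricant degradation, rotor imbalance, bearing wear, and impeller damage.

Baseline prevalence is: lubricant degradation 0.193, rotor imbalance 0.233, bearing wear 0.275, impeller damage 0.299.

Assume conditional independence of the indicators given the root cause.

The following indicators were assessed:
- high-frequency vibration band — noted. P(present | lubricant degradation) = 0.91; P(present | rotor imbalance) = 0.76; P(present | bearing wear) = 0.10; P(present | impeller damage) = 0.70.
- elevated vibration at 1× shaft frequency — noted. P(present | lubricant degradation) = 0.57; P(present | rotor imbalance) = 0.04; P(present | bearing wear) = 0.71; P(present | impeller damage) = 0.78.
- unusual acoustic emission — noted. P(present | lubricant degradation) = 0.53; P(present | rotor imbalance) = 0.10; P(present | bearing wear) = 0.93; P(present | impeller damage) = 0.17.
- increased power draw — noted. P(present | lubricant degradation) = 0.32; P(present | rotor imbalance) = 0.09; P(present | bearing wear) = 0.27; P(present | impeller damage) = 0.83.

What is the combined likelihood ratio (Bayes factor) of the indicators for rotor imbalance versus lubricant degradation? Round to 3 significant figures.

Take the product of per-indicator likelihoods under each hypothesis, then divide.
  rotor imbalance: 0.76 × 0.04 × 0.10 × 0.09 = 0.0002736
  lubricant degradation: 0.91 × 0.57 × 0.53 × 0.32 = 0.087972
Bayes factor = 0.0002736 / 0.087972 ≈ 0.00311

0.00311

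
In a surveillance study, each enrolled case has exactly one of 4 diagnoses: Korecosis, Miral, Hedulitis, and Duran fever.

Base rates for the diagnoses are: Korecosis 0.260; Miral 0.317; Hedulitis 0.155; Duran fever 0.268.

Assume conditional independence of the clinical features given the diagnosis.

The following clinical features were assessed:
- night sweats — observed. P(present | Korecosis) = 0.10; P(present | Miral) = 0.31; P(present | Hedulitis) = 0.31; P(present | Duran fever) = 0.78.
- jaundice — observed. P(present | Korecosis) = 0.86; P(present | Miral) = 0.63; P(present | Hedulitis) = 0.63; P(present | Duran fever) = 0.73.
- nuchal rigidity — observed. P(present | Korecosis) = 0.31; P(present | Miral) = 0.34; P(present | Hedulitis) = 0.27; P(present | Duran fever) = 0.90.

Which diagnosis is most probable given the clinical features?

By Bayes' rule with conditional independence, the unnormalized weight for each hypothesis is prior × ∏ likelihoods:
  Korecosis: 0.260 × 0.10 × 0.86 × 0.31 = 0.0069316
  Miral: 0.317 × 0.31 × 0.63 × 0.34 = 0.021049
  Hedulitis: 0.155 × 0.31 × 0.63 × 0.27 = 0.0081733
  Duran fever: 0.268 × 0.78 × 0.73 × 0.90 = 0.13734
Normalizing constant Z = 0.0069316 + 0.021049 + 0.0081733 + 0.13734 = 0.17349.
P(Korecosis | evidence) ≈ 0.0069316 / 0.17349 ≈ 0.040
P(Miral | evidence) ≈ 0.021049 / 0.17349 ≈ 0.121
P(Hedulitis | evidence) ≈ 0.0081733 / 0.17349 ≈ 0.047
P(Duran fever | evidence) ≈ 0.13734 / 0.17349 ≈ 0.792
The largest is 0.792, so Duran fever is most probable.

Duran fever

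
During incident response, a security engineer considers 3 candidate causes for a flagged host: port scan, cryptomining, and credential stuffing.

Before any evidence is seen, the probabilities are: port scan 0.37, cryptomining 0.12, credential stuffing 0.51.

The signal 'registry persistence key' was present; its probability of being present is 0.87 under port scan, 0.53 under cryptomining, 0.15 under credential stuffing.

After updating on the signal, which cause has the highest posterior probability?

port scan

For each hypothesis, the unnormalized posterior weight is prior × likelihood:
  port scan: 0.37 × 0.87 = 0.3219
  cryptomining: 0.12 × 0.53 = 0.0636
  credential stuffing: 0.51 × 0.15 = 0.0765
The unnormalized weights sum to 0.462.
P(port scan | evidence) ≈ 0.3219 / 0.462 ≈ 0.697
P(cryptomining | evidence) ≈ 0.0636 / 0.462 ≈ 0.138
P(credential stuffing | evidence) ≈ 0.0765 / 0.462 ≈ 0.166
The largest is 0.697, so port scan is most probable.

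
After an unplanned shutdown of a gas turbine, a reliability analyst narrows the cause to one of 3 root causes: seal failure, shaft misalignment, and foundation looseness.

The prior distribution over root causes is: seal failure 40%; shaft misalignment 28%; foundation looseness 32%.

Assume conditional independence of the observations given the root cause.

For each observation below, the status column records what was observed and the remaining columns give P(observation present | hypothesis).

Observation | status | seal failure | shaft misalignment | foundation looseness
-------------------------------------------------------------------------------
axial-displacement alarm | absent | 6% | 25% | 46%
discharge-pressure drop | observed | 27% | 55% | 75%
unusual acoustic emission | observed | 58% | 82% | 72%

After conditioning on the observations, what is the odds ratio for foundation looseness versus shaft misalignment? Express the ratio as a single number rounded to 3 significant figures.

Posterior odds equal prior odds times the likelihood ratio; only the two competing hypotheses matter (using 1 − P(present | H) for each absent observation).
  foundation looseness: 0.32 × (1 − 0.46) × 0.75 × 0.72 = 0.093312
  shaft misalignment: 0.28 × (1 − 0.25) × 0.55 × 0.82 = 0.09471
Odds(foundation looseness : shaft misalignment) = 0.093312 / 0.09471 ≈ 0.985.

0.985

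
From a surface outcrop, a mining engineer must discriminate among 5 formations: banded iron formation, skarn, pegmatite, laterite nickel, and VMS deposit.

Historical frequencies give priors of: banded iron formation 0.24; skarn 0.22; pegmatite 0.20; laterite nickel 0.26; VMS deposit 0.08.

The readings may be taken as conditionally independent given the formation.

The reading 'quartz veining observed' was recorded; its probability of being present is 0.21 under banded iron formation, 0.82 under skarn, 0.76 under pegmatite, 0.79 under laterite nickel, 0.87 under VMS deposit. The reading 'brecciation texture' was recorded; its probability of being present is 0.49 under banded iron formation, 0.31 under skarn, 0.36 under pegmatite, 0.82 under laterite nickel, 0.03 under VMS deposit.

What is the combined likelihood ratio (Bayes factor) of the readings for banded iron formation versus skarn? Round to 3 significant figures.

Joint likelihood of the reading pattern under each hypothesis:
  banded iron formation: 0.21 × 0.49 = 0.1029
  skarn: 0.82 × 0.31 = 0.2542
Bayes factor = 0.1029 / 0.2542 ≈ 0.405

0.405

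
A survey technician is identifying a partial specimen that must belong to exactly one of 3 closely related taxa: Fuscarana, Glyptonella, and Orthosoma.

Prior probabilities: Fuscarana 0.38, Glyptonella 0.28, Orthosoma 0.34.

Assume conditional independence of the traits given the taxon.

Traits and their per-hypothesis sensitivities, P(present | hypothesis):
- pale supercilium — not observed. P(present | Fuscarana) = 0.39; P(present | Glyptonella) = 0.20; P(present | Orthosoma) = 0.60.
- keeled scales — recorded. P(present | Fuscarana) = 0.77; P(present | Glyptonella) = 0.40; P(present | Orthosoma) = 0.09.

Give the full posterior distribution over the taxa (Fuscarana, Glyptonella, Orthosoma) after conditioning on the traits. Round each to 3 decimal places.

0.637, 0.320, 0.044

Multiply each prior by the joint likelihood of the trait pattern (using 1 − P(present | H) for each absent trait):
  Fuscarana: 0.38 × (1 − 0.39) × 0.77 = 0.17849
  Glyptonella: 0.28 × (1 − 0.20) × 0.40 = 0.0896
  Orthosoma: 0.34 × (1 − 0.60) × 0.09 = 0.01224
Marginal likelihood of the evidence = 0.28033.
P(Fuscarana | evidence) = 0.17849 / 0.28033 ≈ 0.637
P(Glyptonella | evidence) = 0.0896 / 0.28033 ≈ 0.320
P(Orthosoma | evidence) = 0.01224 / 0.28033 ≈ 0.044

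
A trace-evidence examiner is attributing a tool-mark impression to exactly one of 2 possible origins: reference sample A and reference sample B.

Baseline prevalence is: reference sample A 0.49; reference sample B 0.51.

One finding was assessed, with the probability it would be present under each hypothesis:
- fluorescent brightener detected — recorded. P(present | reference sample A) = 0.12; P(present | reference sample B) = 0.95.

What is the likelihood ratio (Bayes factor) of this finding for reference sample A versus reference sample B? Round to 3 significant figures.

0.126

Likelihood of this finding under each hypothesis:
  reference sample A: 0.12
  reference sample B: 0.95
Bayes factor = 0.12 / 0.95 ≈ 0.126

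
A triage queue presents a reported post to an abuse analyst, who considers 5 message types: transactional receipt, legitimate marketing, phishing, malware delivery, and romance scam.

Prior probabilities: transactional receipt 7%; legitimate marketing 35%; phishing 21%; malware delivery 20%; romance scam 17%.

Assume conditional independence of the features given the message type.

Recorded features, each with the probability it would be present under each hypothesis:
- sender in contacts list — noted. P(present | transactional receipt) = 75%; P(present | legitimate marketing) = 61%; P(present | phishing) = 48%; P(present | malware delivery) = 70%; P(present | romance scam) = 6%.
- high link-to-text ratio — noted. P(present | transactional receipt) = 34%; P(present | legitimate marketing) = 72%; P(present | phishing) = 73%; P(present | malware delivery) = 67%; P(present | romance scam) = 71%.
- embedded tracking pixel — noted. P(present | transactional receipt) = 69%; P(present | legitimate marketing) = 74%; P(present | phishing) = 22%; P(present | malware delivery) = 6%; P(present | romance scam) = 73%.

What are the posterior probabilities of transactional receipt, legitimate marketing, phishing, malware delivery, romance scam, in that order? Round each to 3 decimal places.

0.080, 0.743, 0.106, 0.037, 0.035

Multiply each prior by the joint likelihood of the feature pattern:
  transactional receipt: 0.07 × 0.75 × 0.34 × 0.69 = 0.012316
  legitimate marketing: 0.35 × 0.61 × 0.72 × 0.74 = 0.11375
  phishing: 0.21 × 0.48 × 0.73 × 0.22 = 0.016188
  malware delivery: 0.20 × 0.70 × 0.67 × 0.06 = 0.005628
  romance scam: 0.17 × 0.06 × 0.71 × 0.73 = 0.0052867
Normalizing constant Z = 0.012316 + 0.11375 + 0.016188 + 0.005628 + 0.0052867 = 0.15317.
P(transactional receipt | evidence) = 0.012316 / 0.15317 ≈ 0.080
P(legitimate marketing | evidence) = 0.11375 / 0.15317 ≈ 0.743
P(phishing | evidence) = 0.016188 / 0.15317 ≈ 0.106
P(malware delivery | evidence) = 0.005628 / 0.15317 ≈ 0.037
P(romance scam | evidence) = 0.0052867 / 0.15317 ≈ 0.035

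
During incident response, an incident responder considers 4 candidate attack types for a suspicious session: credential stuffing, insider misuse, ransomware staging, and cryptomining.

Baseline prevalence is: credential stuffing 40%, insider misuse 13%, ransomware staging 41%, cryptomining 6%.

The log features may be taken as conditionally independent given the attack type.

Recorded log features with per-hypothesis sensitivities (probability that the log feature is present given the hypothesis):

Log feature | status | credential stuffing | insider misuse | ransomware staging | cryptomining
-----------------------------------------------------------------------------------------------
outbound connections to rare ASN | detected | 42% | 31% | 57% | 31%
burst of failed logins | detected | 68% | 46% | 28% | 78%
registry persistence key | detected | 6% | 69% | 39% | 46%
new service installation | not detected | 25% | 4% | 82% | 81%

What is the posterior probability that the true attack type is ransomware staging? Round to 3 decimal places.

By Bayes' rule with conditional independence, the unnormalized weight for each hypothesis is prior × ∏ likelihoods (using 1 − P(present | H) for each absent log feature):
  credential stuffing: 0.40 × 0.42 × 0.68 × 0.06 × (1 − 0.25) = 0.0051408
  insider misuse: 0.13 × 0.31 × 0.46 × 0.69 × (1 − 0.04) = 0.01228
  ransomware staging: 0.41 × 0.57 × 0.28 × 0.39 × (1 − 0.82) = 0.0045936
  cryptomining: 0.06 × 0.31 × 0.78 × 0.46 × (1 − 0.81) = 0.001268
Marginal likelihood of the evidence = 0.023282.
P(ransomware staging | evidence) = 0.0045936 / 0.023282 ≈ 0.197.

0.197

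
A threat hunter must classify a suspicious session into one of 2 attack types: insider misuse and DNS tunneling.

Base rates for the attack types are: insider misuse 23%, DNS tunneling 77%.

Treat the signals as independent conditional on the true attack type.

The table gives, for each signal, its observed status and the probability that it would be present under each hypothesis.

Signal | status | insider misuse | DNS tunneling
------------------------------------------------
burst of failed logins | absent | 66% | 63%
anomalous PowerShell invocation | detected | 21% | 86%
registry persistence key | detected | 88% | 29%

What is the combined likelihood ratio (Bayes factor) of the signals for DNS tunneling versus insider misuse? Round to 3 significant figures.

Joint likelihood of the signal pattern under each hypothesis (using 1 − P(present | H) for each absent signal):
  DNS tunneling: (1 − 0.63) × 0.86 × 0.29 = 0.092278
  insider misuse: (1 − 0.66) × 0.21 × 0.88 = 0.062832
Bayes factor = 0.092278 / 0.062832 ≈ 1.47

1.47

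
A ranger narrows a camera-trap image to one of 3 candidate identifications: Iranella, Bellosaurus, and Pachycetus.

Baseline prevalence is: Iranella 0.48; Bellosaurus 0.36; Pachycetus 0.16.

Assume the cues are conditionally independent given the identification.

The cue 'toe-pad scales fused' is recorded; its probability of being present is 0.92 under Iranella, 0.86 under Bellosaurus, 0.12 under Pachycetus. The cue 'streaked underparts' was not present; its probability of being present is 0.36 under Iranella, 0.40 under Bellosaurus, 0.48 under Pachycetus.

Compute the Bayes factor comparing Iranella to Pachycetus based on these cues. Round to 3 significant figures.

9.44

Take the product of per-cue likelihoods under each hypothesis (using 1 − P(present | H) for each absent cue), then divide.
  Iranella: 0.92 × (1 − 0.36) = 0.5888
  Pachycetus: 0.12 × (1 − 0.48) = 0.0624
Bayes factor = 0.5888 / 0.0624 ≈ 9.44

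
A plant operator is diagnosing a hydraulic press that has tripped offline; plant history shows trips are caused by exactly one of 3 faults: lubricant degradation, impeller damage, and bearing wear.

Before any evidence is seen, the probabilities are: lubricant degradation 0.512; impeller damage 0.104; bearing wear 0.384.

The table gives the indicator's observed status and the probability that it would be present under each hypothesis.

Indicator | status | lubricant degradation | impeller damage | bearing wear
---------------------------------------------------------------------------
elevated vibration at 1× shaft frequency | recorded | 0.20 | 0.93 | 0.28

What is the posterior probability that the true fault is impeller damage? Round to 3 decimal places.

0.315

Multiply each prior by the likelihood of the indicator:
  lubricant degradation: 0.512 × 0.20 = 0.1024
  impeller damage: 0.104 × 0.93 = 0.09672
  bearing wear: 0.384 × 0.28 = 0.10752
Marginal likelihood of the evidence = 0.30664.
P(impeller damage | evidence) = 0.09672 / 0.30664 ≈ 0.315.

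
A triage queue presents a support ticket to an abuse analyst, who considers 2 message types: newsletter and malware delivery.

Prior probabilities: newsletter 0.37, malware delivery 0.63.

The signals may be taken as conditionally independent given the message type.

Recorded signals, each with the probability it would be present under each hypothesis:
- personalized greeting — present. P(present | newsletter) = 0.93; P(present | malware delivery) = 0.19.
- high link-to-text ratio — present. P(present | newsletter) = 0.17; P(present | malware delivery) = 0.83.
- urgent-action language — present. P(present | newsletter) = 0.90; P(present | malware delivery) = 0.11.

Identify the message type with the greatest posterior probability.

For each hypothesis, the unnormalized posterior weight is prior × product of the signal likelihoods:
  newsletter: 0.37 × 0.93 × 0.17 × 0.90 = 0.052647
  malware delivery: 0.63 × 0.19 × 0.83 × 0.11 = 0.010929
Marginal likelihood of the evidence = 0.063576.
P(newsletter | evidence) ≈ 0.052647 / 0.063576 ≈ 0.828
P(malware delivery | evidence) ≈ 0.010929 / 0.063576 ≈ 0.172
The largest is 0.828, so newsletter is most probable.

newsletter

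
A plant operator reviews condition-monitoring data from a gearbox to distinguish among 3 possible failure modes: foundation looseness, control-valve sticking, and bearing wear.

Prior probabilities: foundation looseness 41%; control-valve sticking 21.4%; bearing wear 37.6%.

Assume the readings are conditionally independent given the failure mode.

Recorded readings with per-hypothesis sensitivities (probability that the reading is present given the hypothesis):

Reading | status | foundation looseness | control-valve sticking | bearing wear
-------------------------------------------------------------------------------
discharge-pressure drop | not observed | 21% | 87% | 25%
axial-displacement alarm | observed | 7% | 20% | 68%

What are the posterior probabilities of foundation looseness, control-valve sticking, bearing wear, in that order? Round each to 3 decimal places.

For each hypothesis, the unnormalized posterior weight is prior × product of the reading likelihoods (using 1 − P(present | H) for each absent reading):
  foundation looseness: 0.410 × (1 − 0.21) × 0.07 = 0.022673
  control-valve sticking: 0.214 × (1 − 0.87) × 0.20 = 0.005564
  bearing wear: 0.376 × (1 − 0.25) × 0.68 = 0.19176
Normalizing constant Z = 0.022673 + 0.005564 + 0.19176 = 0.22.
P(foundation looseness | evidence) = 0.022673 / 0.22 ≈ 0.103
P(control-valve sticking | evidence) = 0.005564 / 0.22 ≈ 0.025
P(bearing wear | evidence) = 0.19176 / 0.22 ≈ 0.872

0.103, 0.025, 0.872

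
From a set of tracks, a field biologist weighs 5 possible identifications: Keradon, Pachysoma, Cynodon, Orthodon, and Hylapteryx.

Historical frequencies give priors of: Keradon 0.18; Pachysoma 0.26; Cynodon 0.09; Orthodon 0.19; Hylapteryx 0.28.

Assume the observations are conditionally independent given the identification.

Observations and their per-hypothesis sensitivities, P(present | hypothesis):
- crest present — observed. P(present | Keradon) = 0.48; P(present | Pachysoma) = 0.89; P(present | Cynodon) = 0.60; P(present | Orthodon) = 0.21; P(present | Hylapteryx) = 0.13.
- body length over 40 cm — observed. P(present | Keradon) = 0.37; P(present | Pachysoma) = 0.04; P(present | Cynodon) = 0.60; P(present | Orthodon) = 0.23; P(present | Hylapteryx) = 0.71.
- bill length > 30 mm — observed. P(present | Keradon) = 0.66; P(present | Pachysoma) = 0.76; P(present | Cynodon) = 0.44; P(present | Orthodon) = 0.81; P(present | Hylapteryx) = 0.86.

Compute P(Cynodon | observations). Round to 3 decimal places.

0.198

For each hypothesis, the unnormalized posterior weight is prior × product of the observation likelihoods:
  Keradon: 0.18 × 0.48 × 0.37 × 0.66 = 0.021099
  Pachysoma: 0.26 × 0.89 × 0.04 × 0.76 = 0.0070346
  Cynodon: 0.09 × 0.60 × 0.60 × 0.44 = 0.014256
  Orthodon: 0.19 × 0.21 × 0.23 × 0.81 = 0.0074334
  Hylapteryx: 0.28 × 0.13 × 0.71 × 0.86 = 0.022226
Normalizing constant Z = 0.021099 + 0.0070346 + 0.014256 + 0.0074334 + 0.022226 = 0.072049.
P(Cynodon | evidence) = 0.014256 / 0.072049 ≈ 0.198.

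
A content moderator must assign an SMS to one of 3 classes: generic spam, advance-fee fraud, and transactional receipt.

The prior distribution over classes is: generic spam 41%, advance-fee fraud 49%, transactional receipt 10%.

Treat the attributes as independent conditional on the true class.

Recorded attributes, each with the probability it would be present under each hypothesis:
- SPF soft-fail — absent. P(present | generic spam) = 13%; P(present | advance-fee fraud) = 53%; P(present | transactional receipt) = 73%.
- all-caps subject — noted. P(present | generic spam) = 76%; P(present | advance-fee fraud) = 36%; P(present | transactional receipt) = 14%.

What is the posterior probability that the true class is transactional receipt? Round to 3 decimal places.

0.011

Multiply each prior by the joint likelihood of the attribute pattern (using 1 − P(present | H) for each absent attribute):
  generic spam: 0.41 × (1 − 0.13) × 0.76 = 0.27109
  advance-fee fraud: 0.49 × (1 − 0.53) × 0.36 = 0.082908
  transactional receipt: 0.10 × (1 − 0.73) × 0.14 = 0.00378
Normalizing constant Z = 0.27109 + 0.082908 + 0.00378 = 0.35778.
P(transactional receipt | evidence) = 0.00378 / 0.35778 ≈ 0.011.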